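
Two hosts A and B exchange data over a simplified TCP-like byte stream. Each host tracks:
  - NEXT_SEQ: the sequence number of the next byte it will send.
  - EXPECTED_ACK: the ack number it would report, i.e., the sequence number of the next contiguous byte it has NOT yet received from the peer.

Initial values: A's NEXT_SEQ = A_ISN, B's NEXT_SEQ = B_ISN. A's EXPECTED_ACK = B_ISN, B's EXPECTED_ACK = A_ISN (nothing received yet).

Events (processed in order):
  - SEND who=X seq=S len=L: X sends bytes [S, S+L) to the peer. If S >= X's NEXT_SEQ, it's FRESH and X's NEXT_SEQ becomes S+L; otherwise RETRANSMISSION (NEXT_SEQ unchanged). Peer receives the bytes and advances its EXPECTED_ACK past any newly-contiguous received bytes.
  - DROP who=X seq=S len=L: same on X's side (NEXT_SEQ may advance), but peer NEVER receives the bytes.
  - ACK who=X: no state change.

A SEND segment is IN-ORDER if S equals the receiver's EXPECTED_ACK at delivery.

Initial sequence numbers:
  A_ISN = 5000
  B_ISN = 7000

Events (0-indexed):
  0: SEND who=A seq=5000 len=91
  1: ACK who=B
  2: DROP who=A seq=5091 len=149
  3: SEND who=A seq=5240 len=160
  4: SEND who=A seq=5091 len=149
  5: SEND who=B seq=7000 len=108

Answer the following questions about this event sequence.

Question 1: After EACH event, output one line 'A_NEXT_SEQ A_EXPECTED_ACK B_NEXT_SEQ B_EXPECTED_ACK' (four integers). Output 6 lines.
5091 7000 7000 5091
5091 7000 7000 5091
5240 7000 7000 5091
5400 7000 7000 5091
5400 7000 7000 5400
5400 7108 7108 5400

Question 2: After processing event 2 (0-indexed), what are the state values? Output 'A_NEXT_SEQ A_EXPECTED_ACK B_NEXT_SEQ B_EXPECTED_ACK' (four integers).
After event 0: A_seq=5091 A_ack=7000 B_seq=7000 B_ack=5091
After event 1: A_seq=5091 A_ack=7000 B_seq=7000 B_ack=5091
After event 2: A_seq=5240 A_ack=7000 B_seq=7000 B_ack=5091

5240 7000 7000 5091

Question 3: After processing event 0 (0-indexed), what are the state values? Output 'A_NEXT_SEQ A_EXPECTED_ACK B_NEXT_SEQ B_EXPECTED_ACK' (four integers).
After event 0: A_seq=5091 A_ack=7000 B_seq=7000 B_ack=5091

5091 7000 7000 5091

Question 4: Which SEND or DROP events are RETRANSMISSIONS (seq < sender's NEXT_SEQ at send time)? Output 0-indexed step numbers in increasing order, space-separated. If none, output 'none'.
Answer: 4

Derivation:
Step 0: SEND seq=5000 -> fresh
Step 2: DROP seq=5091 -> fresh
Step 3: SEND seq=5240 -> fresh
Step 4: SEND seq=5091 -> retransmit
Step 5: SEND seq=7000 -> fresh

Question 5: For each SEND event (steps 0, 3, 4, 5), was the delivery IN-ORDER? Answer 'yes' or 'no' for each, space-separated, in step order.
Answer: yes no yes yes

Derivation:
Step 0: SEND seq=5000 -> in-order
Step 3: SEND seq=5240 -> out-of-order
Step 4: SEND seq=5091 -> in-order
Step 5: SEND seq=7000 -> in-order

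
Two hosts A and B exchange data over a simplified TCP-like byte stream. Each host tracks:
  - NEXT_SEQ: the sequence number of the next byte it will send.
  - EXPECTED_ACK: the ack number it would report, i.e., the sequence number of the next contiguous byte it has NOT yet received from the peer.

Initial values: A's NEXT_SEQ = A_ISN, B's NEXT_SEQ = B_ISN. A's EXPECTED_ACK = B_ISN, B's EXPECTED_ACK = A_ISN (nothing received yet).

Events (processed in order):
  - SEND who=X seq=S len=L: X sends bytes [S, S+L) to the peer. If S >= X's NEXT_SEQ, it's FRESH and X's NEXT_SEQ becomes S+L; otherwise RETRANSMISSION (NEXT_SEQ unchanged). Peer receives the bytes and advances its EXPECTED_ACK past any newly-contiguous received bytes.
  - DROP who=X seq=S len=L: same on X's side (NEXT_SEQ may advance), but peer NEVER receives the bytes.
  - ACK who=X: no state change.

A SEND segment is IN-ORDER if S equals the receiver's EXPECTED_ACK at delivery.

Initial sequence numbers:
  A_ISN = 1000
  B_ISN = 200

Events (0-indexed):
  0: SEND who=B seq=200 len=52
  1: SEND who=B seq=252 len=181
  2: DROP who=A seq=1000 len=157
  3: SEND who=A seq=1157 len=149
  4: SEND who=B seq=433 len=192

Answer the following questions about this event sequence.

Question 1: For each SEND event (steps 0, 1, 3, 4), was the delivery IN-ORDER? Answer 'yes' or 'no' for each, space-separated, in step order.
Step 0: SEND seq=200 -> in-order
Step 1: SEND seq=252 -> in-order
Step 3: SEND seq=1157 -> out-of-order
Step 4: SEND seq=433 -> in-order

Answer: yes yes no yes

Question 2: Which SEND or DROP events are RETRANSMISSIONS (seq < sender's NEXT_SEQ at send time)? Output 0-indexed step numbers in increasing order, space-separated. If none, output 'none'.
Answer: none

Derivation:
Step 0: SEND seq=200 -> fresh
Step 1: SEND seq=252 -> fresh
Step 2: DROP seq=1000 -> fresh
Step 3: SEND seq=1157 -> fresh
Step 4: SEND seq=433 -> fresh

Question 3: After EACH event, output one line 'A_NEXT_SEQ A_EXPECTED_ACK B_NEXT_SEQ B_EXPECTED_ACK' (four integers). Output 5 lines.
1000 252 252 1000
1000 433 433 1000
1157 433 433 1000
1306 433 433 1000
1306 625 625 1000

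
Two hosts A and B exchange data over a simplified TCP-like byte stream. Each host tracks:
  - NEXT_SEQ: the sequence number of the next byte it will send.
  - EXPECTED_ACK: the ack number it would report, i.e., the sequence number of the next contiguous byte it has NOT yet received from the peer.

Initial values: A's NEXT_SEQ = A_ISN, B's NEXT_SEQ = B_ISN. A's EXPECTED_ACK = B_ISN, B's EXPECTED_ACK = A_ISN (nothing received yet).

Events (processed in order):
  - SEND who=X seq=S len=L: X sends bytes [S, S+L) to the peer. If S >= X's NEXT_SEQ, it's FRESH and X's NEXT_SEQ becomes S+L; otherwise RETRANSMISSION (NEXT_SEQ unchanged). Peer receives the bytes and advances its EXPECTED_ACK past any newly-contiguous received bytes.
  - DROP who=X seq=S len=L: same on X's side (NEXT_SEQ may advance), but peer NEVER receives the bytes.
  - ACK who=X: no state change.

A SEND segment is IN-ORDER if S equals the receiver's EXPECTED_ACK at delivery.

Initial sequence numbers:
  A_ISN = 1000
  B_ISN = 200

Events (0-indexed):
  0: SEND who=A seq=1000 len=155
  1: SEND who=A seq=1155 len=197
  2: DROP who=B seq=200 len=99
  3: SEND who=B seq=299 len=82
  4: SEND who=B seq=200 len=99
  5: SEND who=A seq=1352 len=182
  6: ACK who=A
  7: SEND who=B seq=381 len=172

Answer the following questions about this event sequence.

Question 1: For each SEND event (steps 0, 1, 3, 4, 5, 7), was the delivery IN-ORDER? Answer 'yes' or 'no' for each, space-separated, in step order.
Answer: yes yes no yes yes yes

Derivation:
Step 0: SEND seq=1000 -> in-order
Step 1: SEND seq=1155 -> in-order
Step 3: SEND seq=299 -> out-of-order
Step 4: SEND seq=200 -> in-order
Step 5: SEND seq=1352 -> in-order
Step 7: SEND seq=381 -> in-order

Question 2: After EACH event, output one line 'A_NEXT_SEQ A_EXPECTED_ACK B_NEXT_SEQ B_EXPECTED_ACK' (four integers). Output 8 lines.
1155 200 200 1155
1352 200 200 1352
1352 200 299 1352
1352 200 381 1352
1352 381 381 1352
1534 381 381 1534
1534 381 381 1534
1534 553 553 1534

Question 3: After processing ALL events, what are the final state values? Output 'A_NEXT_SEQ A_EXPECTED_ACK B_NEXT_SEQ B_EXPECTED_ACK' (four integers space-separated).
After event 0: A_seq=1155 A_ack=200 B_seq=200 B_ack=1155
After event 1: A_seq=1352 A_ack=200 B_seq=200 B_ack=1352
After event 2: A_seq=1352 A_ack=200 B_seq=299 B_ack=1352
After event 3: A_seq=1352 A_ack=200 B_seq=381 B_ack=1352
After event 4: A_seq=1352 A_ack=381 B_seq=381 B_ack=1352
After event 5: A_seq=1534 A_ack=381 B_seq=381 B_ack=1534
After event 6: A_seq=1534 A_ack=381 B_seq=381 B_ack=1534
After event 7: A_seq=1534 A_ack=553 B_seq=553 B_ack=1534

Answer: 1534 553 553 1534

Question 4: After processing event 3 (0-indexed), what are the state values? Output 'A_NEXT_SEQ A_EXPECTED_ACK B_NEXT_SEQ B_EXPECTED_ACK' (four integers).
After event 0: A_seq=1155 A_ack=200 B_seq=200 B_ack=1155
After event 1: A_seq=1352 A_ack=200 B_seq=200 B_ack=1352
After event 2: A_seq=1352 A_ack=200 B_seq=299 B_ack=1352
After event 3: A_seq=1352 A_ack=200 B_seq=381 B_ack=1352

1352 200 381 1352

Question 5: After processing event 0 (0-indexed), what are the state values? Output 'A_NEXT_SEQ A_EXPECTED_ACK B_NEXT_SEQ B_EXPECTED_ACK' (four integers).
After event 0: A_seq=1155 A_ack=200 B_seq=200 B_ack=1155

1155 200 200 1155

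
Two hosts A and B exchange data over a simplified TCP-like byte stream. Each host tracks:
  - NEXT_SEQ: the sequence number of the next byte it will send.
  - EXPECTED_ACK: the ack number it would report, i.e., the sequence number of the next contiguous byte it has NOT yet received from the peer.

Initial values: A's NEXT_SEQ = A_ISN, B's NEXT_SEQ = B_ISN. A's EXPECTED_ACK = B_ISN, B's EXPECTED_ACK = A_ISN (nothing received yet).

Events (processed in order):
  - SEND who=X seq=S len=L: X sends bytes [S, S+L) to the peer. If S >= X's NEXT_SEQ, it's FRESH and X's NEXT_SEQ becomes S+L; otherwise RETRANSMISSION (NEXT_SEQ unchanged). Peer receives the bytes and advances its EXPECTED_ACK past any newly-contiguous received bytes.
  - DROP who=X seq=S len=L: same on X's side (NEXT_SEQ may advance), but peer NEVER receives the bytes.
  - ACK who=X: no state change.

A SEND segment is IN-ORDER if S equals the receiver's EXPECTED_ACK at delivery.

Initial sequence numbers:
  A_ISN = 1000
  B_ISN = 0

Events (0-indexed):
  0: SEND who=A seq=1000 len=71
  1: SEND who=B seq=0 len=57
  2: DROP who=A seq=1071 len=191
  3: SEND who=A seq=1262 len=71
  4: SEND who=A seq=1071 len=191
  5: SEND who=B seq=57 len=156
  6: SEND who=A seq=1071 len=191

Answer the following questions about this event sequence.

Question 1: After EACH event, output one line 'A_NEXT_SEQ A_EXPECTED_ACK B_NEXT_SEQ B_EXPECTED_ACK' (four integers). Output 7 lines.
1071 0 0 1071
1071 57 57 1071
1262 57 57 1071
1333 57 57 1071
1333 57 57 1333
1333 213 213 1333
1333 213 213 1333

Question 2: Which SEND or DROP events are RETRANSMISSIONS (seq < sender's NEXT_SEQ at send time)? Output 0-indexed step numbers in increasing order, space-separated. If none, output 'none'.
Answer: 4 6

Derivation:
Step 0: SEND seq=1000 -> fresh
Step 1: SEND seq=0 -> fresh
Step 2: DROP seq=1071 -> fresh
Step 3: SEND seq=1262 -> fresh
Step 4: SEND seq=1071 -> retransmit
Step 5: SEND seq=57 -> fresh
Step 6: SEND seq=1071 -> retransmit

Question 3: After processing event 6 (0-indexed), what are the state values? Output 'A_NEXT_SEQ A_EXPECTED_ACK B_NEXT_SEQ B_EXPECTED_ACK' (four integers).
After event 0: A_seq=1071 A_ack=0 B_seq=0 B_ack=1071
After event 1: A_seq=1071 A_ack=57 B_seq=57 B_ack=1071
After event 2: A_seq=1262 A_ack=57 B_seq=57 B_ack=1071
After event 3: A_seq=1333 A_ack=57 B_seq=57 B_ack=1071
After event 4: A_seq=1333 A_ack=57 B_seq=57 B_ack=1333
After event 5: A_seq=1333 A_ack=213 B_seq=213 B_ack=1333
After event 6: A_seq=1333 A_ack=213 B_seq=213 B_ack=1333

1333 213 213 1333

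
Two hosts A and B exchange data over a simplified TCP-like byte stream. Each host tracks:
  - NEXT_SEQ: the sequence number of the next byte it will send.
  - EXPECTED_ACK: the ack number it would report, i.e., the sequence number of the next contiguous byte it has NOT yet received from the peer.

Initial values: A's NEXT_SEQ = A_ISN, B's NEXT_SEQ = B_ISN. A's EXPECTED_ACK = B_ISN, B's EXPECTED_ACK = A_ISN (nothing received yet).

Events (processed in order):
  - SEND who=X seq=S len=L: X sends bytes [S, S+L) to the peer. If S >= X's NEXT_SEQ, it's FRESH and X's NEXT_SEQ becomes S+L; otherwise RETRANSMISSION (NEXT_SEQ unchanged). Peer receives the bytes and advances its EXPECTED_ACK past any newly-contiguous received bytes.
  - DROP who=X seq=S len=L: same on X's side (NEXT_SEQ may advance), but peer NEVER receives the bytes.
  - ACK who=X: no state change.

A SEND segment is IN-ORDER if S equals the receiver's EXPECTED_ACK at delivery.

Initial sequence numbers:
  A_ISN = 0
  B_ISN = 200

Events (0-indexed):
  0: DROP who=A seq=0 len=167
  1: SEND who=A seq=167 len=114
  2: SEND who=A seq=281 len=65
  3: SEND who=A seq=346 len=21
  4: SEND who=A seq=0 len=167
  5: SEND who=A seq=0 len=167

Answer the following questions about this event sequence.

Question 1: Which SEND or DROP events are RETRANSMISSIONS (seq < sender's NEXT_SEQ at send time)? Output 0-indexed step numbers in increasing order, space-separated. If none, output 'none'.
Answer: 4 5

Derivation:
Step 0: DROP seq=0 -> fresh
Step 1: SEND seq=167 -> fresh
Step 2: SEND seq=281 -> fresh
Step 3: SEND seq=346 -> fresh
Step 4: SEND seq=0 -> retransmit
Step 5: SEND seq=0 -> retransmit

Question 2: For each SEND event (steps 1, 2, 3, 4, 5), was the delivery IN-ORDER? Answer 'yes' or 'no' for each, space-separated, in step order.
Step 1: SEND seq=167 -> out-of-order
Step 2: SEND seq=281 -> out-of-order
Step 3: SEND seq=346 -> out-of-order
Step 4: SEND seq=0 -> in-order
Step 5: SEND seq=0 -> out-of-order

Answer: no no no yes no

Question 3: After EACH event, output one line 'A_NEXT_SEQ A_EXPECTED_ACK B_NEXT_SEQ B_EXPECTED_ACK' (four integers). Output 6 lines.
167 200 200 0
281 200 200 0
346 200 200 0
367 200 200 0
367 200 200 367
367 200 200 367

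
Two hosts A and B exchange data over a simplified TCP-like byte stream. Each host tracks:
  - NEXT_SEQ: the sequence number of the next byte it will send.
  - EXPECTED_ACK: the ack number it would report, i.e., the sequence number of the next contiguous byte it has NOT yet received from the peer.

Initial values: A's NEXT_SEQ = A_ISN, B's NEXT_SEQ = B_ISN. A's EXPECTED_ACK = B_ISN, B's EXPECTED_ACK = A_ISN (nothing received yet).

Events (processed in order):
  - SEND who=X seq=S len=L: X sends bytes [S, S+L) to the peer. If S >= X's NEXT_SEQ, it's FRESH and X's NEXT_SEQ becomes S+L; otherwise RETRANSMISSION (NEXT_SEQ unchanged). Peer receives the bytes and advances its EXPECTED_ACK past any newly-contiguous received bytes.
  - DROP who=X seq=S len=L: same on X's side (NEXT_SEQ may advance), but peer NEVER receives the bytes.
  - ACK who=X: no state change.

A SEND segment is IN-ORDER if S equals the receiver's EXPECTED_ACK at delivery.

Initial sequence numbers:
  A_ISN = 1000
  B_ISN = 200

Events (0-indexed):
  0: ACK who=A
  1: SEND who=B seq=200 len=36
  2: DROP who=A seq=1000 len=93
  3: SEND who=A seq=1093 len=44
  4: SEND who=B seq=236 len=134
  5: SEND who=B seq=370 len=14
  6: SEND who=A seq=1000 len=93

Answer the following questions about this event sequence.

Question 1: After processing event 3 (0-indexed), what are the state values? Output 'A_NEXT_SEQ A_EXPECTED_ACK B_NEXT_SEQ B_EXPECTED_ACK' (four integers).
After event 0: A_seq=1000 A_ack=200 B_seq=200 B_ack=1000
After event 1: A_seq=1000 A_ack=236 B_seq=236 B_ack=1000
After event 2: A_seq=1093 A_ack=236 B_seq=236 B_ack=1000
After event 3: A_seq=1137 A_ack=236 B_seq=236 B_ack=1000

1137 236 236 1000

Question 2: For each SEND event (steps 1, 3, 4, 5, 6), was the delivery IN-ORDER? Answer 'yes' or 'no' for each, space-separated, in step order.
Answer: yes no yes yes yes

Derivation:
Step 1: SEND seq=200 -> in-order
Step 3: SEND seq=1093 -> out-of-order
Step 4: SEND seq=236 -> in-order
Step 5: SEND seq=370 -> in-order
Step 6: SEND seq=1000 -> in-order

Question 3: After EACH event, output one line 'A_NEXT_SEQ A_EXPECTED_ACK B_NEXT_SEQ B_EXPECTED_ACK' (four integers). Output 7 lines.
1000 200 200 1000
1000 236 236 1000
1093 236 236 1000
1137 236 236 1000
1137 370 370 1000
1137 384 384 1000
1137 384 384 1137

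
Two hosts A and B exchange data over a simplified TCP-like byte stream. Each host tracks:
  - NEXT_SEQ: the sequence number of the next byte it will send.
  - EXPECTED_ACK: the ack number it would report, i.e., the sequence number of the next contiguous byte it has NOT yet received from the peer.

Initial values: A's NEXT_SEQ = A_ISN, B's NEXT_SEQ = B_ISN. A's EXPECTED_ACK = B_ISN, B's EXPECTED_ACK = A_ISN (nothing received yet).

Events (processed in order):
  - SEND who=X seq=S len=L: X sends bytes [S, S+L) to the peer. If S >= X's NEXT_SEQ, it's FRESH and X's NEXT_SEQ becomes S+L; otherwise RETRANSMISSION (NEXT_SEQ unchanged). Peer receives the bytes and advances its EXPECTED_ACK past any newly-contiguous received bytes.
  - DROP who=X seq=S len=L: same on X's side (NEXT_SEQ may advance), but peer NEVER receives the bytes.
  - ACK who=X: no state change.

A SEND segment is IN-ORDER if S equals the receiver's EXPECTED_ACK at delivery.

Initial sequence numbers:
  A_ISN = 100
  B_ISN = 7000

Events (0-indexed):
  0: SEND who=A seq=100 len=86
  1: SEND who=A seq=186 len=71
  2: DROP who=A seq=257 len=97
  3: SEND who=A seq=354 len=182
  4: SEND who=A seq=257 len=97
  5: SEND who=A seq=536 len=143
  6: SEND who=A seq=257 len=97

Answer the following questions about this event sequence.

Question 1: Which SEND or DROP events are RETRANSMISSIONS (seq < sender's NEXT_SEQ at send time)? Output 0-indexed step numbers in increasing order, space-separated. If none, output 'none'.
Step 0: SEND seq=100 -> fresh
Step 1: SEND seq=186 -> fresh
Step 2: DROP seq=257 -> fresh
Step 3: SEND seq=354 -> fresh
Step 4: SEND seq=257 -> retransmit
Step 5: SEND seq=536 -> fresh
Step 6: SEND seq=257 -> retransmit

Answer: 4 6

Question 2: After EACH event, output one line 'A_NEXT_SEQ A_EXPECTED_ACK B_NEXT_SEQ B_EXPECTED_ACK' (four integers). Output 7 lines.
186 7000 7000 186
257 7000 7000 257
354 7000 7000 257
536 7000 7000 257
536 7000 7000 536
679 7000 7000 679
679 7000 7000 679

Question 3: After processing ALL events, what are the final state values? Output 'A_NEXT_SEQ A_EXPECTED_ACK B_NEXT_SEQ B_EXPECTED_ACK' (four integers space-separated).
After event 0: A_seq=186 A_ack=7000 B_seq=7000 B_ack=186
After event 1: A_seq=257 A_ack=7000 B_seq=7000 B_ack=257
After event 2: A_seq=354 A_ack=7000 B_seq=7000 B_ack=257
After event 3: A_seq=536 A_ack=7000 B_seq=7000 B_ack=257
After event 4: A_seq=536 A_ack=7000 B_seq=7000 B_ack=536
After event 5: A_seq=679 A_ack=7000 B_seq=7000 B_ack=679
After event 6: A_seq=679 A_ack=7000 B_seq=7000 B_ack=679

Answer: 679 7000 7000 679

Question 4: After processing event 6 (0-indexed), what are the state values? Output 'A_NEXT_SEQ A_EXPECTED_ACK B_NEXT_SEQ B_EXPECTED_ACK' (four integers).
After event 0: A_seq=186 A_ack=7000 B_seq=7000 B_ack=186
After event 1: A_seq=257 A_ack=7000 B_seq=7000 B_ack=257
After event 2: A_seq=354 A_ack=7000 B_seq=7000 B_ack=257
After event 3: A_seq=536 A_ack=7000 B_seq=7000 B_ack=257
After event 4: A_seq=536 A_ack=7000 B_seq=7000 B_ack=536
After event 5: A_seq=679 A_ack=7000 B_seq=7000 B_ack=679
After event 6: A_seq=679 A_ack=7000 B_seq=7000 B_ack=679

679 7000 7000 679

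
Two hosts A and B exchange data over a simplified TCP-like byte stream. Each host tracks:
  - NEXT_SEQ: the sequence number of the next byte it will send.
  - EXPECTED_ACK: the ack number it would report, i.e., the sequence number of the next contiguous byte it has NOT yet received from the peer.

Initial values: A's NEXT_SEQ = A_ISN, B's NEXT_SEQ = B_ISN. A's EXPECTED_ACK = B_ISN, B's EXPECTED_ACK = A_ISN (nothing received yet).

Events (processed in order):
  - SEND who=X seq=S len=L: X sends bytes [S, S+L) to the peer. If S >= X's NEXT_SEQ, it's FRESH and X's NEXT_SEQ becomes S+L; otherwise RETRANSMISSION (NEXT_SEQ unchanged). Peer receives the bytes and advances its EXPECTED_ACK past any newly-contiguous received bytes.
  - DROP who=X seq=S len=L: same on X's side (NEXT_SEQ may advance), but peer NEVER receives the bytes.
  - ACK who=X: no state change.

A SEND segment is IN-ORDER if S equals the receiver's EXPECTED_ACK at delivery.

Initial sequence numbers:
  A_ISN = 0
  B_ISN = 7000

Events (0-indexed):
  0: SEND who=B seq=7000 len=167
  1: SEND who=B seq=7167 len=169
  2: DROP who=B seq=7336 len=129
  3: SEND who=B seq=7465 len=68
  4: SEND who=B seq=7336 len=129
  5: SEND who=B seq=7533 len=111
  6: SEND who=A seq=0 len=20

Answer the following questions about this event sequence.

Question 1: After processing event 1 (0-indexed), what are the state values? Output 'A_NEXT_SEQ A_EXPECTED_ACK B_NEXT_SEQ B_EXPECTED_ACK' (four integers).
After event 0: A_seq=0 A_ack=7167 B_seq=7167 B_ack=0
After event 1: A_seq=0 A_ack=7336 B_seq=7336 B_ack=0

0 7336 7336 0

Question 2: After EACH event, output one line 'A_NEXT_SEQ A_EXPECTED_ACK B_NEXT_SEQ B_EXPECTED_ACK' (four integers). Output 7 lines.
0 7167 7167 0
0 7336 7336 0
0 7336 7465 0
0 7336 7533 0
0 7533 7533 0
0 7644 7644 0
20 7644 7644 20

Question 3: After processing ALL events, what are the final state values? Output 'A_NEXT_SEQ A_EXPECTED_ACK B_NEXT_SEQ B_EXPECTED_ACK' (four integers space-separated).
Answer: 20 7644 7644 20

Derivation:
After event 0: A_seq=0 A_ack=7167 B_seq=7167 B_ack=0
After event 1: A_seq=0 A_ack=7336 B_seq=7336 B_ack=0
After event 2: A_seq=0 A_ack=7336 B_seq=7465 B_ack=0
After event 3: A_seq=0 A_ack=7336 B_seq=7533 B_ack=0
After event 4: A_seq=0 A_ack=7533 B_seq=7533 B_ack=0
After event 5: A_seq=0 A_ack=7644 B_seq=7644 B_ack=0
After event 6: A_seq=20 A_ack=7644 B_seq=7644 B_ack=20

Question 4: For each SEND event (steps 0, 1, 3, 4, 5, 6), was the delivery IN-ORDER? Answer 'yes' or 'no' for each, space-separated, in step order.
Answer: yes yes no yes yes yes

Derivation:
Step 0: SEND seq=7000 -> in-order
Step 1: SEND seq=7167 -> in-order
Step 3: SEND seq=7465 -> out-of-order
Step 4: SEND seq=7336 -> in-order
Step 5: SEND seq=7533 -> in-order
Step 6: SEND seq=0 -> in-order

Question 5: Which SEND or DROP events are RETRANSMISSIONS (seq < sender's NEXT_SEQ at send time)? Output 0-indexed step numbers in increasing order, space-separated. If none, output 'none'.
Answer: 4

Derivation:
Step 0: SEND seq=7000 -> fresh
Step 1: SEND seq=7167 -> fresh
Step 2: DROP seq=7336 -> fresh
Step 3: SEND seq=7465 -> fresh
Step 4: SEND seq=7336 -> retransmit
Step 5: SEND seq=7533 -> fresh
Step 6: SEND seq=0 -> fresh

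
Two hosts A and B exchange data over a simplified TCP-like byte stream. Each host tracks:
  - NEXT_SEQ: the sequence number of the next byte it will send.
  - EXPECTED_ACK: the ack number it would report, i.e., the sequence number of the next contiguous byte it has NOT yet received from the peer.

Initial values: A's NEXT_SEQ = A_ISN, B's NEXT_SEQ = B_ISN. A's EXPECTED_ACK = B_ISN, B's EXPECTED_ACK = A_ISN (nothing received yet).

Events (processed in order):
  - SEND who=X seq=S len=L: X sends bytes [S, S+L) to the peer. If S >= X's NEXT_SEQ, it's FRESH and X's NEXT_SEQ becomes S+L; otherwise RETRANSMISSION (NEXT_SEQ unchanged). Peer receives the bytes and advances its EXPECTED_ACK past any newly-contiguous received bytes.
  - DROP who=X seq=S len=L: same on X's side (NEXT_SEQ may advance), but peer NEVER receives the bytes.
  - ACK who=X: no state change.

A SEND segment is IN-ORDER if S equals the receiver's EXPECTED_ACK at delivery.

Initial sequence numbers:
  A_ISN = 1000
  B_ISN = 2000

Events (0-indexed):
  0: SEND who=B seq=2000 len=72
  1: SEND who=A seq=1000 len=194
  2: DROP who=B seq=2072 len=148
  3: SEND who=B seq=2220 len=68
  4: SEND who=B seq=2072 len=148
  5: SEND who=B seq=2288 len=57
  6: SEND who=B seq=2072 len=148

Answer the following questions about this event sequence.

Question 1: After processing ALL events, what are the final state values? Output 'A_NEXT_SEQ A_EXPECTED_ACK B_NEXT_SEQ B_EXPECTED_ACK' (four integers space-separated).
Answer: 1194 2345 2345 1194

Derivation:
After event 0: A_seq=1000 A_ack=2072 B_seq=2072 B_ack=1000
After event 1: A_seq=1194 A_ack=2072 B_seq=2072 B_ack=1194
After event 2: A_seq=1194 A_ack=2072 B_seq=2220 B_ack=1194
After event 3: A_seq=1194 A_ack=2072 B_seq=2288 B_ack=1194
After event 4: A_seq=1194 A_ack=2288 B_seq=2288 B_ack=1194
After event 5: A_seq=1194 A_ack=2345 B_seq=2345 B_ack=1194
After event 6: A_seq=1194 A_ack=2345 B_seq=2345 B_ack=1194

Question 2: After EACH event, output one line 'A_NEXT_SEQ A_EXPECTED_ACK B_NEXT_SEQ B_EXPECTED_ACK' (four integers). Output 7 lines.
1000 2072 2072 1000
1194 2072 2072 1194
1194 2072 2220 1194
1194 2072 2288 1194
1194 2288 2288 1194
1194 2345 2345 1194
1194 2345 2345 1194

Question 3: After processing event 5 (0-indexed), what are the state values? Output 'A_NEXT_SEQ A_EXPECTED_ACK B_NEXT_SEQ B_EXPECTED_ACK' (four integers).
After event 0: A_seq=1000 A_ack=2072 B_seq=2072 B_ack=1000
After event 1: A_seq=1194 A_ack=2072 B_seq=2072 B_ack=1194
After event 2: A_seq=1194 A_ack=2072 B_seq=2220 B_ack=1194
After event 3: A_seq=1194 A_ack=2072 B_seq=2288 B_ack=1194
After event 4: A_seq=1194 A_ack=2288 B_seq=2288 B_ack=1194
After event 5: A_seq=1194 A_ack=2345 B_seq=2345 B_ack=1194

1194 2345 2345 1194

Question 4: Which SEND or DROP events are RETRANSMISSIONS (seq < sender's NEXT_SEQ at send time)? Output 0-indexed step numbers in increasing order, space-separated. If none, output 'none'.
Answer: 4 6

Derivation:
Step 0: SEND seq=2000 -> fresh
Step 1: SEND seq=1000 -> fresh
Step 2: DROP seq=2072 -> fresh
Step 3: SEND seq=2220 -> fresh
Step 4: SEND seq=2072 -> retransmit
Step 5: SEND seq=2288 -> fresh
Step 6: SEND seq=2072 -> retransmit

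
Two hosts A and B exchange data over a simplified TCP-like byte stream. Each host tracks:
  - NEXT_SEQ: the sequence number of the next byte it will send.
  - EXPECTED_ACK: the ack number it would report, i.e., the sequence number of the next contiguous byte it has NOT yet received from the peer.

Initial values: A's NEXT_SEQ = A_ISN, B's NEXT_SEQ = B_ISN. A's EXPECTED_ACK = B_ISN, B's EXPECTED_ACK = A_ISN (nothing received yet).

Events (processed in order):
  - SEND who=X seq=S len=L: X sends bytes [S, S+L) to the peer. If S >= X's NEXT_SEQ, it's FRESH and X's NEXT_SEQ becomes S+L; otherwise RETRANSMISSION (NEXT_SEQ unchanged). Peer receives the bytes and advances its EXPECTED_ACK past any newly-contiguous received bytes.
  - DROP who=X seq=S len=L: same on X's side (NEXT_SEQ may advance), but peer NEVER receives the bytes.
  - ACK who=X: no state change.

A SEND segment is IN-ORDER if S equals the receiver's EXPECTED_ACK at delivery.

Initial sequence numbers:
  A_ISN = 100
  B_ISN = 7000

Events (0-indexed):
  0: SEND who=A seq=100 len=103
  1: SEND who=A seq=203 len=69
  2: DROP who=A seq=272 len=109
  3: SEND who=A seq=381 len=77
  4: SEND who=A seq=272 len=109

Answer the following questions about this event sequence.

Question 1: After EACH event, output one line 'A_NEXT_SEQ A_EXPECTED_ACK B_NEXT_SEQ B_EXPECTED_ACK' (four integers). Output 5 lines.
203 7000 7000 203
272 7000 7000 272
381 7000 7000 272
458 7000 7000 272
458 7000 7000 458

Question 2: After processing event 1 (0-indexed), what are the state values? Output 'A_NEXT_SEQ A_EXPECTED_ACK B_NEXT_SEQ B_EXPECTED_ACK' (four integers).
After event 0: A_seq=203 A_ack=7000 B_seq=7000 B_ack=203
After event 1: A_seq=272 A_ack=7000 B_seq=7000 B_ack=272

272 7000 7000 272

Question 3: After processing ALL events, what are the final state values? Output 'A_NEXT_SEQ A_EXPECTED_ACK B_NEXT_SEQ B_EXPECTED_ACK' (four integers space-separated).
After event 0: A_seq=203 A_ack=7000 B_seq=7000 B_ack=203
After event 1: A_seq=272 A_ack=7000 B_seq=7000 B_ack=272
After event 2: A_seq=381 A_ack=7000 B_seq=7000 B_ack=272
After event 3: A_seq=458 A_ack=7000 B_seq=7000 B_ack=272
After event 4: A_seq=458 A_ack=7000 B_seq=7000 B_ack=458

Answer: 458 7000 7000 458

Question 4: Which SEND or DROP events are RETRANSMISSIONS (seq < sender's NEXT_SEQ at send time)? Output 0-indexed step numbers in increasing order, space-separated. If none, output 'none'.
Step 0: SEND seq=100 -> fresh
Step 1: SEND seq=203 -> fresh
Step 2: DROP seq=272 -> fresh
Step 3: SEND seq=381 -> fresh
Step 4: SEND seq=272 -> retransmit

Answer: 4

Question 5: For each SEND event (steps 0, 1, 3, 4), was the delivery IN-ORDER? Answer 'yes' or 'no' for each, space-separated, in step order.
Step 0: SEND seq=100 -> in-order
Step 1: SEND seq=203 -> in-order
Step 3: SEND seq=381 -> out-of-order
Step 4: SEND seq=272 -> in-order

Answer: yes yes no yes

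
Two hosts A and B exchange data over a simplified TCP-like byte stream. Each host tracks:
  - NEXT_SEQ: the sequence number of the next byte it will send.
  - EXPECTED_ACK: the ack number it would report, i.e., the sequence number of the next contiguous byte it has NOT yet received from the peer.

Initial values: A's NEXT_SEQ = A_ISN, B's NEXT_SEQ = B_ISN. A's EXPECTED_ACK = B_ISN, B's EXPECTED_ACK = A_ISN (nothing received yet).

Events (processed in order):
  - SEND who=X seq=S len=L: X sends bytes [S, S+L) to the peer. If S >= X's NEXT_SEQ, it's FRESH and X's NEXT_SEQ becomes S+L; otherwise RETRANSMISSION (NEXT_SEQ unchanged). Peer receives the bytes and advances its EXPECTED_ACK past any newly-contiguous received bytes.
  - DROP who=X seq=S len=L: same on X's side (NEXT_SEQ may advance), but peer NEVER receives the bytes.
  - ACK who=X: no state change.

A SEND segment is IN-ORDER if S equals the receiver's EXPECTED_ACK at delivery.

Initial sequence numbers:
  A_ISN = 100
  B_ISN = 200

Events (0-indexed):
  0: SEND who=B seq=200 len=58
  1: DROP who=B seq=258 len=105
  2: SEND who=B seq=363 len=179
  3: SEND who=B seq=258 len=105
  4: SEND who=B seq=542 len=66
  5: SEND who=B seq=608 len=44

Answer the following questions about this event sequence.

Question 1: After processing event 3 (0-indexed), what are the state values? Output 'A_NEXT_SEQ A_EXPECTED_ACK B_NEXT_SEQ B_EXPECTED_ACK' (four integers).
After event 0: A_seq=100 A_ack=258 B_seq=258 B_ack=100
After event 1: A_seq=100 A_ack=258 B_seq=363 B_ack=100
After event 2: A_seq=100 A_ack=258 B_seq=542 B_ack=100
After event 3: A_seq=100 A_ack=542 B_seq=542 B_ack=100

100 542 542 100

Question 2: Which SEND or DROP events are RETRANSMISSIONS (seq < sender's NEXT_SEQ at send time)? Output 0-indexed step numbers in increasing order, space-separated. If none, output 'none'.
Step 0: SEND seq=200 -> fresh
Step 1: DROP seq=258 -> fresh
Step 2: SEND seq=363 -> fresh
Step 3: SEND seq=258 -> retransmit
Step 4: SEND seq=542 -> fresh
Step 5: SEND seq=608 -> fresh

Answer: 3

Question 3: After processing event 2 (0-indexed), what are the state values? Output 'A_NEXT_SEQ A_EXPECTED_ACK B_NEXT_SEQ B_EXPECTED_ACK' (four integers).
After event 0: A_seq=100 A_ack=258 B_seq=258 B_ack=100
After event 1: A_seq=100 A_ack=258 B_seq=363 B_ack=100
After event 2: A_seq=100 A_ack=258 B_seq=542 B_ack=100

100 258 542 100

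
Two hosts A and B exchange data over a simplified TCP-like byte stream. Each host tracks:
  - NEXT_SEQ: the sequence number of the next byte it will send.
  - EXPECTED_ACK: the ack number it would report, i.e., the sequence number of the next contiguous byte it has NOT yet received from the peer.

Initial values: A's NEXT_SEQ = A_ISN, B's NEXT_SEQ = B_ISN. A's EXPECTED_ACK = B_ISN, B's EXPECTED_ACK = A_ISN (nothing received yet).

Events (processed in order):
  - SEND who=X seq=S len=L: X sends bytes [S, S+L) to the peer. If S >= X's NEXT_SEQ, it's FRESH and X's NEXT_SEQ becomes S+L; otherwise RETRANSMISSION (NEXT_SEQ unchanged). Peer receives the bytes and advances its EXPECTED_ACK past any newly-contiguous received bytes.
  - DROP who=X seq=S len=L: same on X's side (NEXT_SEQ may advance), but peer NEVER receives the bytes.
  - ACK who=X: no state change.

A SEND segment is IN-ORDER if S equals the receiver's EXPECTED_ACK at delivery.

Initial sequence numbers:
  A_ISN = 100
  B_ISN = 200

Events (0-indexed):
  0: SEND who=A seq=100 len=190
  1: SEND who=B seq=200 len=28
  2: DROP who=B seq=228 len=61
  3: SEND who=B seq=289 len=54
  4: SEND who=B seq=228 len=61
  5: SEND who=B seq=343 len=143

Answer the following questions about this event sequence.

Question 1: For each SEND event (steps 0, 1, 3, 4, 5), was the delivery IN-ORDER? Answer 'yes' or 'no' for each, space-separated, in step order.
Answer: yes yes no yes yes

Derivation:
Step 0: SEND seq=100 -> in-order
Step 1: SEND seq=200 -> in-order
Step 3: SEND seq=289 -> out-of-order
Step 4: SEND seq=228 -> in-order
Step 5: SEND seq=343 -> in-order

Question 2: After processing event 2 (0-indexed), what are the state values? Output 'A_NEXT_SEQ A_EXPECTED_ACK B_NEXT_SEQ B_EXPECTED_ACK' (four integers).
After event 0: A_seq=290 A_ack=200 B_seq=200 B_ack=290
After event 1: A_seq=290 A_ack=228 B_seq=228 B_ack=290
After event 2: A_seq=290 A_ack=228 B_seq=289 B_ack=290

290 228 289 290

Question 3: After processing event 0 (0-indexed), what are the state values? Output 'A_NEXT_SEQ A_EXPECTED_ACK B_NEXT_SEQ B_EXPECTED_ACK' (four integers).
After event 0: A_seq=290 A_ack=200 B_seq=200 B_ack=290

290 200 200 290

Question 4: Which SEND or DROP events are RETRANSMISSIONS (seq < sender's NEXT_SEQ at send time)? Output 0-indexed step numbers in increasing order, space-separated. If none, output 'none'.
Step 0: SEND seq=100 -> fresh
Step 1: SEND seq=200 -> fresh
Step 2: DROP seq=228 -> fresh
Step 3: SEND seq=289 -> fresh
Step 4: SEND seq=228 -> retransmit
Step 5: SEND seq=343 -> fresh

Answer: 4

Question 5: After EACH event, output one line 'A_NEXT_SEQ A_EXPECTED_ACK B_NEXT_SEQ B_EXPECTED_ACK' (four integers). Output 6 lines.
290 200 200 290
290 228 228 290
290 228 289 290
290 228 343 290
290 343 343 290
290 486 486 290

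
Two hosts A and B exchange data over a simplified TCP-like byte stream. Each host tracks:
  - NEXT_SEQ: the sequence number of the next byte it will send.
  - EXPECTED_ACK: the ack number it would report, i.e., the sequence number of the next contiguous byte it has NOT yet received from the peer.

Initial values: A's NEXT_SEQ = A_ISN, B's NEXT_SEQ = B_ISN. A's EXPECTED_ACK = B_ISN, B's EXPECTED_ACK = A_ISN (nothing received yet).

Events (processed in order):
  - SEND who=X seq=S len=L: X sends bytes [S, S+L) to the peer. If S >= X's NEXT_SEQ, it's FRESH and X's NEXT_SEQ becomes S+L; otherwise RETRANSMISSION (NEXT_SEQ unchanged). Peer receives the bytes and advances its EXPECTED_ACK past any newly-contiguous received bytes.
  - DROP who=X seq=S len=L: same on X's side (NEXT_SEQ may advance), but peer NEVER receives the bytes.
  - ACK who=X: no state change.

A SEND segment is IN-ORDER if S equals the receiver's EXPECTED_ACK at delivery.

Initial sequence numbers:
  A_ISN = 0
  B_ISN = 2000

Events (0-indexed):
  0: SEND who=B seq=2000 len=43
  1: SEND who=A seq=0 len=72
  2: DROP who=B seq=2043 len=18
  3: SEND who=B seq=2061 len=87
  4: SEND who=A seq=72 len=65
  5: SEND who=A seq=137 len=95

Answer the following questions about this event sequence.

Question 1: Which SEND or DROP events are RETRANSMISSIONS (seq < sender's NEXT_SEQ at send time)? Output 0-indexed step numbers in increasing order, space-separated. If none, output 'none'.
Step 0: SEND seq=2000 -> fresh
Step 1: SEND seq=0 -> fresh
Step 2: DROP seq=2043 -> fresh
Step 3: SEND seq=2061 -> fresh
Step 4: SEND seq=72 -> fresh
Step 5: SEND seq=137 -> fresh

Answer: none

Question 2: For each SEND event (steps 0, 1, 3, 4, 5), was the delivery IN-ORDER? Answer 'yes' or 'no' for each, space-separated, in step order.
Step 0: SEND seq=2000 -> in-order
Step 1: SEND seq=0 -> in-order
Step 3: SEND seq=2061 -> out-of-order
Step 4: SEND seq=72 -> in-order
Step 5: SEND seq=137 -> in-order

Answer: yes yes no yes yes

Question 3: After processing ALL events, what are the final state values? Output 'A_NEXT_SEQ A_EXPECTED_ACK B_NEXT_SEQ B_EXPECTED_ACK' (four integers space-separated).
Answer: 232 2043 2148 232

Derivation:
After event 0: A_seq=0 A_ack=2043 B_seq=2043 B_ack=0
After event 1: A_seq=72 A_ack=2043 B_seq=2043 B_ack=72
After event 2: A_seq=72 A_ack=2043 B_seq=2061 B_ack=72
After event 3: A_seq=72 A_ack=2043 B_seq=2148 B_ack=72
After event 4: A_seq=137 A_ack=2043 B_seq=2148 B_ack=137
After event 5: A_seq=232 A_ack=2043 B_seq=2148 B_ack=232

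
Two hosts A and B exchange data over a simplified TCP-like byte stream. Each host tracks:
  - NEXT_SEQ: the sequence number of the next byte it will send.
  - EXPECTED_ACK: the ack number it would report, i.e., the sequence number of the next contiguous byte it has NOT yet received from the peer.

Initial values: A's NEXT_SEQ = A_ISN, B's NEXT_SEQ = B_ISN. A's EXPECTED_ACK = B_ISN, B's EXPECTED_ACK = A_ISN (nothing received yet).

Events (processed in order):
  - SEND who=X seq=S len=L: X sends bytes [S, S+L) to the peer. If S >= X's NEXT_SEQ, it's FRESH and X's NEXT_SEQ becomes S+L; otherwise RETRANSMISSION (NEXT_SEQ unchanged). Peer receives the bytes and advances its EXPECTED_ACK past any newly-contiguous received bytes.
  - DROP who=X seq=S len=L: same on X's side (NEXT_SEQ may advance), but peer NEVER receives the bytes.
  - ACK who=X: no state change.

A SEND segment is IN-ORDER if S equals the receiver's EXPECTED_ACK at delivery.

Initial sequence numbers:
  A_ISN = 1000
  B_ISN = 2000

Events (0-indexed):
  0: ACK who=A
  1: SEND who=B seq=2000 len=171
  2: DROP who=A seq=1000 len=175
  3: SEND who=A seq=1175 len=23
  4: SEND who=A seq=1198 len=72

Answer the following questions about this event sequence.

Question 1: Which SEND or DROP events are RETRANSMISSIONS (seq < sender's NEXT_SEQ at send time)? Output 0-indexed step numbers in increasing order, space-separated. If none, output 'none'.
Step 1: SEND seq=2000 -> fresh
Step 2: DROP seq=1000 -> fresh
Step 3: SEND seq=1175 -> fresh
Step 4: SEND seq=1198 -> fresh

Answer: none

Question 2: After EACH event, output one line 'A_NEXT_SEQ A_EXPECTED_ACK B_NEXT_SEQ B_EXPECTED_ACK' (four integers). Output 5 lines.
1000 2000 2000 1000
1000 2171 2171 1000
1175 2171 2171 1000
1198 2171 2171 1000
1270 2171 2171 1000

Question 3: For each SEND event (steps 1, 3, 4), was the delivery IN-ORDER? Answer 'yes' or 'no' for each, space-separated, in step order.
Step 1: SEND seq=2000 -> in-order
Step 3: SEND seq=1175 -> out-of-order
Step 4: SEND seq=1198 -> out-of-order

Answer: yes no no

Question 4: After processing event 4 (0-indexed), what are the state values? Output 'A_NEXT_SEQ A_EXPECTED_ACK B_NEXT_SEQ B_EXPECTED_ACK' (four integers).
After event 0: A_seq=1000 A_ack=2000 B_seq=2000 B_ack=1000
After event 1: A_seq=1000 A_ack=2171 B_seq=2171 B_ack=1000
After event 2: A_seq=1175 A_ack=2171 B_seq=2171 B_ack=1000
After event 3: A_seq=1198 A_ack=2171 B_seq=2171 B_ack=1000
After event 4: A_seq=1270 A_ack=2171 B_seq=2171 B_ack=1000

1270 2171 2171 1000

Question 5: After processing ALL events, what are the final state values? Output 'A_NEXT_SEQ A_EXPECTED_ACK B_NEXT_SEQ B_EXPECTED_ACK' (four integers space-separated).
Answer: 1270 2171 2171 1000

Derivation:
After event 0: A_seq=1000 A_ack=2000 B_seq=2000 B_ack=1000
After event 1: A_seq=1000 A_ack=2171 B_seq=2171 B_ack=1000
After event 2: A_seq=1175 A_ack=2171 B_seq=2171 B_ack=1000
After event 3: A_seq=1198 A_ack=2171 B_seq=2171 B_ack=1000
After event 4: A_seq=1270 A_ack=2171 B_seq=2171 B_ack=1000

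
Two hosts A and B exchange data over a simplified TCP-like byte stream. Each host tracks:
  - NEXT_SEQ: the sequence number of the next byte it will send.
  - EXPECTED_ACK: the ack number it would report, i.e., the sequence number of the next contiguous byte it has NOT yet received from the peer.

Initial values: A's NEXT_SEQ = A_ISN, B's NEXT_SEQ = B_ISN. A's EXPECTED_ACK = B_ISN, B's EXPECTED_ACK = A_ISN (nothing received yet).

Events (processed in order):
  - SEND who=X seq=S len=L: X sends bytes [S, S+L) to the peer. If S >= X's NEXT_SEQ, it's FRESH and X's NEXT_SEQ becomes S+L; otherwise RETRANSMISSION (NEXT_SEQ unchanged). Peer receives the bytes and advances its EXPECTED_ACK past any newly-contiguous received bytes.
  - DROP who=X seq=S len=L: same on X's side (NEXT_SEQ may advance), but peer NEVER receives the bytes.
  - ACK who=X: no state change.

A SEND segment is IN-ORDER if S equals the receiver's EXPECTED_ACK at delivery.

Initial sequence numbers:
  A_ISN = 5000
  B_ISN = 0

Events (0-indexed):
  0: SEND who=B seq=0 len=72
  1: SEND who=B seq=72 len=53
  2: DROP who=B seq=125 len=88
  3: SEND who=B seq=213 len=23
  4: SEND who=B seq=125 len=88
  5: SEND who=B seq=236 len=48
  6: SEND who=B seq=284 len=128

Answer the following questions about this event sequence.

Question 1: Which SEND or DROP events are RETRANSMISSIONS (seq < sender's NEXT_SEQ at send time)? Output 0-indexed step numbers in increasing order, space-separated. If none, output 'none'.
Step 0: SEND seq=0 -> fresh
Step 1: SEND seq=72 -> fresh
Step 2: DROP seq=125 -> fresh
Step 3: SEND seq=213 -> fresh
Step 4: SEND seq=125 -> retransmit
Step 5: SEND seq=236 -> fresh
Step 6: SEND seq=284 -> fresh

Answer: 4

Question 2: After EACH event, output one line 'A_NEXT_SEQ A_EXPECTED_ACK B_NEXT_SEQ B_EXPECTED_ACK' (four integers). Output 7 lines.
5000 72 72 5000
5000 125 125 5000
5000 125 213 5000
5000 125 236 5000
5000 236 236 5000
5000 284 284 5000
5000 412 412 5000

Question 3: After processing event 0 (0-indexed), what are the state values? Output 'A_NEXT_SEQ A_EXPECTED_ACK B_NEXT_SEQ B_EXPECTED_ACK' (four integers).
After event 0: A_seq=5000 A_ack=72 B_seq=72 B_ack=5000

5000 72 72 5000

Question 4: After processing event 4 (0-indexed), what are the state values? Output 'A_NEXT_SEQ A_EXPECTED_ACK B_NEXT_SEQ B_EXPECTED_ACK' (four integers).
After event 0: A_seq=5000 A_ack=72 B_seq=72 B_ack=5000
After event 1: A_seq=5000 A_ack=125 B_seq=125 B_ack=5000
After event 2: A_seq=5000 A_ack=125 B_seq=213 B_ack=5000
After event 3: A_seq=5000 A_ack=125 B_seq=236 B_ack=5000
After event 4: A_seq=5000 A_ack=236 B_seq=236 B_ack=5000

5000 236 236 5000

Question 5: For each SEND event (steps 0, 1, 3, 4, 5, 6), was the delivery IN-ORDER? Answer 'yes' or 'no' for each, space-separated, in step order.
Step 0: SEND seq=0 -> in-order
Step 1: SEND seq=72 -> in-order
Step 3: SEND seq=213 -> out-of-order
Step 4: SEND seq=125 -> in-order
Step 5: SEND seq=236 -> in-order
Step 6: SEND seq=284 -> in-order

Answer: yes yes no yes yes yes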